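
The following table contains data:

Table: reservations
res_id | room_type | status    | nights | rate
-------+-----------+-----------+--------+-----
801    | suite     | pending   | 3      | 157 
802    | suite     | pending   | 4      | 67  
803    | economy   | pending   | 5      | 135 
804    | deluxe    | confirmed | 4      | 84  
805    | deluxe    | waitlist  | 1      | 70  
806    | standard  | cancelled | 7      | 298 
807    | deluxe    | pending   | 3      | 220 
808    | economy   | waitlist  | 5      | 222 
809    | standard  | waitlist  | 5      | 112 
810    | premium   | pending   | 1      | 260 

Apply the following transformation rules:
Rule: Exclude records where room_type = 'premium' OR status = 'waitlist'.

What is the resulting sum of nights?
26

Step 1: Find records where room_type = 'premium' OR status = 'waitlist'
Step 2: 4 records match, summing to 12
Step 3: Original sum: 38
Step 4: Remaining sum = 38 - 12 = 26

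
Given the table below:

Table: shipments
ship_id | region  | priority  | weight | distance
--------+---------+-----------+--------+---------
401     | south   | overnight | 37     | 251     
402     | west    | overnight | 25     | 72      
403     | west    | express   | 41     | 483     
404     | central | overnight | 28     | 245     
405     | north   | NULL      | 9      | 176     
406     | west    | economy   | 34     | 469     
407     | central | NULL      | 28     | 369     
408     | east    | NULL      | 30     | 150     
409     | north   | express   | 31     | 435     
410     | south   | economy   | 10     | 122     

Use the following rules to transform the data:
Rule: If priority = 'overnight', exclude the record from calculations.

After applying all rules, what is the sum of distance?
2204

Step 1: Identify records where priority = 'overnight'
Step 2: The excluded records sum to 568
Step 3: Original total distance = 2772
Step 4: Remaining total = 2772 - 568 = 2204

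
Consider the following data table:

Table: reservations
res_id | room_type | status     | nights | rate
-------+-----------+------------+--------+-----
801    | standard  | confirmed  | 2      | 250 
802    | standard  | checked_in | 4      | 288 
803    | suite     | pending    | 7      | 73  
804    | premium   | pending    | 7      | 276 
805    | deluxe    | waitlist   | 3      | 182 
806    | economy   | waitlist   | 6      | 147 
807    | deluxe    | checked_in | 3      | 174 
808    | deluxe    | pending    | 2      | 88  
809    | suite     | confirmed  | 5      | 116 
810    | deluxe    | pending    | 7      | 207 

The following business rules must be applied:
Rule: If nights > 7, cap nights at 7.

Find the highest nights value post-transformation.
7

Step 1: Original maximum nights = 7
Step 2: Check cap of 7 against maximum
Step 3: No records exceed the cap (max 7 <= cap 7), so no capping applies
Step 4: Maximum after transformation = 7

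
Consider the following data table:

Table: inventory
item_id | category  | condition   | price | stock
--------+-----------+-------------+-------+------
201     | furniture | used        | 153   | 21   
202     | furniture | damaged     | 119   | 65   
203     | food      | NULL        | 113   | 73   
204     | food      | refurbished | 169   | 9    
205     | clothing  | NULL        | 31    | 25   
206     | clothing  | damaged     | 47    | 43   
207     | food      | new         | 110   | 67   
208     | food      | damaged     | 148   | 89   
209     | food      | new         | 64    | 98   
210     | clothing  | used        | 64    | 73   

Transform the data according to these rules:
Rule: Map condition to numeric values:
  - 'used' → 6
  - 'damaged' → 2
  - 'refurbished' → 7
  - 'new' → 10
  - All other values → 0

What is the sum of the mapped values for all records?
45

Step 1: Apply mapping to each record
Step 2: Count by status:
  'used': 2 records × 6 = 12
  'damaged': 3 records × 2 = 6
  'refurbished': 1 records × 7 = 7
  'new': 2 records × 10 = 20
Step 3: Sum all mapped values = 45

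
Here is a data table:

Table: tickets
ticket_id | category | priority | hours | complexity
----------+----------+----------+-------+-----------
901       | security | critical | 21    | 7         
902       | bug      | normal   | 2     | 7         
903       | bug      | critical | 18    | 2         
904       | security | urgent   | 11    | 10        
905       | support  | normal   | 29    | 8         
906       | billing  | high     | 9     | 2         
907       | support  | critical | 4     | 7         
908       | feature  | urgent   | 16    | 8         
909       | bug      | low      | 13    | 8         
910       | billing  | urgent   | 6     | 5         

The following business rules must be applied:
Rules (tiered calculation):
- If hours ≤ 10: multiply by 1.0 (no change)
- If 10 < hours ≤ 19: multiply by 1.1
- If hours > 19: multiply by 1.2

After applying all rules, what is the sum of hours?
144.8

Step 1: Tier 1 (hours ≤ 10): 4 records, sum = 21 × 1.0 = 21.0
Step 2: Tier 2 (10 < hours ≤ 19): 4 records, sum = 58 × 1.1 = 63.8
Step 3: Tier 3 (hours > 19): 2 records, sum = 50 × 1.2 = 60.0
Step 4: Final sum = 21.0 + 63.8 + 60.0 = 144.8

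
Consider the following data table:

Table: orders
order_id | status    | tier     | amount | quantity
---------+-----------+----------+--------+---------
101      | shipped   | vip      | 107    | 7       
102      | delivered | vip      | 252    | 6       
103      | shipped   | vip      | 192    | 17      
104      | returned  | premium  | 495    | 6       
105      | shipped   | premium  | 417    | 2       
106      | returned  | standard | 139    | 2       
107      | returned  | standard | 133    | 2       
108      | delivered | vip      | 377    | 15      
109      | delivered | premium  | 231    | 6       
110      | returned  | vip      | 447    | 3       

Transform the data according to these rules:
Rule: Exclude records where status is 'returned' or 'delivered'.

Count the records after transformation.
3

Step 1: Count records to exclude
  - 4 (returned) + 3 (delivered) = 7 records
Step 2: Total records: 10
Step 3: Remaining = 10 - 7 = 3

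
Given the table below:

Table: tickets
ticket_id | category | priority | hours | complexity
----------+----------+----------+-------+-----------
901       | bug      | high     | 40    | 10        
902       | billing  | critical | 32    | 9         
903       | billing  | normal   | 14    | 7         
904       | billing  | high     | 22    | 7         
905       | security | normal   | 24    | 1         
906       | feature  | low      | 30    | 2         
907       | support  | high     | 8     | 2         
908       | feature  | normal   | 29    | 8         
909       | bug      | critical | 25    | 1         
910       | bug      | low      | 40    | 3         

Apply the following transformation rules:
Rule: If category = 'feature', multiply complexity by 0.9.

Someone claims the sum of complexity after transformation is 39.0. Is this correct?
No, the correct result is 49.0.

Step 1: Calculate the correct sum after transformation
Step 2: Apply multiplier 0.9 to records where category = 'feature'
Step 3: Correct result = 49.0
Step 4: Claimed result = 39.0
Step 5: 49.0 ≠ 39.0
Conclusion: The claimed result is incorrect. The correct answer is 49.0.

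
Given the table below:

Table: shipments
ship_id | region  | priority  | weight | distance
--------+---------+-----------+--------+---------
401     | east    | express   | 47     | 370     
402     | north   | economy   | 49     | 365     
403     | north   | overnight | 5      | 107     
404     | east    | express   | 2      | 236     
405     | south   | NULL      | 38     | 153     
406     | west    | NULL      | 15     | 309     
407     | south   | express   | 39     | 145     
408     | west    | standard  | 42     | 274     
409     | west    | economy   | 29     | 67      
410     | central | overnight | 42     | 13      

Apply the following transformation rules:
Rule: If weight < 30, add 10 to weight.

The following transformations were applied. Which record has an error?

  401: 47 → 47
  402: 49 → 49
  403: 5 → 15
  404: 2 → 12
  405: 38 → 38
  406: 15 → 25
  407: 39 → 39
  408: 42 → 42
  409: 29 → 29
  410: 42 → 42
Record 409 has an error. The correct transformed value should be 39, not 29.

Step 1: Check each record against the rule
Step 2: Record 409 has weight = 29
Step 3: Since 29 < 30, the bonus should have been applied
Step 4: Correct value = 39, but claimed value = 29
Conclusion: Record 409 has the error.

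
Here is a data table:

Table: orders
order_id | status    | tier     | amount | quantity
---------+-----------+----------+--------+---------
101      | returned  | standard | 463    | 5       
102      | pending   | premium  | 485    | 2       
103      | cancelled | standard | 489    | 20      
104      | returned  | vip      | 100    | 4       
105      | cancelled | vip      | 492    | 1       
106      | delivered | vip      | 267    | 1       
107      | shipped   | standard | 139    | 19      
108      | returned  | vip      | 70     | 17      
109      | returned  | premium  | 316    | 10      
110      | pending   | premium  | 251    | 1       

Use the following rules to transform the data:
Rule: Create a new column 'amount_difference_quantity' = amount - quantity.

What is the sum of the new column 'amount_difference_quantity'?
2992

Step 1: For each record, compute amount - quantity
Example calculations:
  463 - 5 = 458
  485 - 2 = 483
  489 - 20 = 469
  ...
Step 2: Sum all derived values
Step 3: Total = 2992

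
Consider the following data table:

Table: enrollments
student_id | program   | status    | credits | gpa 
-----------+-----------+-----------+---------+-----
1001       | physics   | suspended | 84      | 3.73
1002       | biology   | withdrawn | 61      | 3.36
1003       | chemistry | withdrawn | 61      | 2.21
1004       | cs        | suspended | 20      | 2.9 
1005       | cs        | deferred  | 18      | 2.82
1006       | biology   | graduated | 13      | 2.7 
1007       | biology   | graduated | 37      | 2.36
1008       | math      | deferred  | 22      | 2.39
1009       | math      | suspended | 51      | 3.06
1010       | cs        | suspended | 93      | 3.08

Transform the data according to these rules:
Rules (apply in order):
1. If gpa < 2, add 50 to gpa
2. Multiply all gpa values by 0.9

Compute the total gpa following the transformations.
25.75

Step 1: Apply Rule 1 - Add 50 to records with gpa < 2
  - 0 records affected: 0 + (0 × 50) = 0
  - Unaffected records: 28.61
  - Sum after Rule 1: 28.61
Step 2: Apply Rule 2 - Multiply all by 0.9
  - 28.61 × 0.9 = 25.75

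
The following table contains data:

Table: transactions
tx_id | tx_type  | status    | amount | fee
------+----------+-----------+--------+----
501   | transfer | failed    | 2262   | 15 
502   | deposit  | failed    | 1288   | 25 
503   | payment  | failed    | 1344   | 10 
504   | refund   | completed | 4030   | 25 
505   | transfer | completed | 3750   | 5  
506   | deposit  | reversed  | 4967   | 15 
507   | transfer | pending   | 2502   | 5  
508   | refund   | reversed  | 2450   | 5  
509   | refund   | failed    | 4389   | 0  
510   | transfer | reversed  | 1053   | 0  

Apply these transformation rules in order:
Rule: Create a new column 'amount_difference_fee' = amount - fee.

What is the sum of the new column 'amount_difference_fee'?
27930

Step 1: For each record, compute amount - fee
Example calculations:
  2262 - 15 = 2247
  1288 - 25 = 1263
  1344 - 10 = 1334
  ...
Step 2: Sum all derived values
Step 3: Total = 27930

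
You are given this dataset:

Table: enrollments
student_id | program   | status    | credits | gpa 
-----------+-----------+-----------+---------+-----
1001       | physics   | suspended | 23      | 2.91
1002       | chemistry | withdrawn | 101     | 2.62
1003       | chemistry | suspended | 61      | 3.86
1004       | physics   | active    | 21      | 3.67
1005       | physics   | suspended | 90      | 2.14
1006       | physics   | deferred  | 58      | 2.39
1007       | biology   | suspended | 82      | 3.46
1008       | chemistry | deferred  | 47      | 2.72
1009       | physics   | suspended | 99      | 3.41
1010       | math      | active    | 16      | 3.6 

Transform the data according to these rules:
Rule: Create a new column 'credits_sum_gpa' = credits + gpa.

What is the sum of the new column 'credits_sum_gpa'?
628.78

Step 1: For each record, compute credits + gpa
Example calculations:
  23 + 2.91 = 25.91
  101 + 2.62 = 103.62
  61 + 3.86 = 64.86
  ...
Step 2: Sum all derived values
Step 3: Total = 628.78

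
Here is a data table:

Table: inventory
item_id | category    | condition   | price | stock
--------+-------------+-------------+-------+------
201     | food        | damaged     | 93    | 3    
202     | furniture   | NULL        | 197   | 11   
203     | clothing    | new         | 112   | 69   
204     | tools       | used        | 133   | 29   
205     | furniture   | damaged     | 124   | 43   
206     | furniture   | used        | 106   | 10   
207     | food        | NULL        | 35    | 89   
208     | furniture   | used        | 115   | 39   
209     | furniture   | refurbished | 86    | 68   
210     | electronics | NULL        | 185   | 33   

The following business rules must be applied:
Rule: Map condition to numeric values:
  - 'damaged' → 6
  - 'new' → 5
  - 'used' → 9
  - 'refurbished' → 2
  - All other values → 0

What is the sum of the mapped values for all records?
46

Step 1: Apply mapping to each record
Step 2: Count by status:
  'damaged': 2 records × 6 = 12
  'new': 1 records × 5 = 5
  'used': 3 records × 9 = 27
  'refurbished': 1 records × 2 = 2
Step 3: Sum all mapped values = 46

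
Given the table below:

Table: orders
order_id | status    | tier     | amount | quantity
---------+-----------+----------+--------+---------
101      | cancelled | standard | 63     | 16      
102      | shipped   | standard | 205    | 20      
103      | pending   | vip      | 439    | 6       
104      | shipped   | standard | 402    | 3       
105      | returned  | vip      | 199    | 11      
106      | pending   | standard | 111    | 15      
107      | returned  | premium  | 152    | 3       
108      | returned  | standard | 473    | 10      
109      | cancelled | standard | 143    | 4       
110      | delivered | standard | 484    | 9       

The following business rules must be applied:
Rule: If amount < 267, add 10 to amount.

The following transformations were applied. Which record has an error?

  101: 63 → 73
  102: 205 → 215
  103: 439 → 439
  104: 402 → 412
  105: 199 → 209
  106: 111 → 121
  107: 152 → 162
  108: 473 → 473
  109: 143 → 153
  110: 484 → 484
Record 104 has an error. The correct transformed value should be 402, not 412.

Step 1: Check each record against the rule
Step 2: Record 104 has amount = 402
Step 3: Since 402 >= 267, the bonus should not have been applied
Step 4: Correct value = 402, but claimed value = 412
Conclusion: Record 104 has the error.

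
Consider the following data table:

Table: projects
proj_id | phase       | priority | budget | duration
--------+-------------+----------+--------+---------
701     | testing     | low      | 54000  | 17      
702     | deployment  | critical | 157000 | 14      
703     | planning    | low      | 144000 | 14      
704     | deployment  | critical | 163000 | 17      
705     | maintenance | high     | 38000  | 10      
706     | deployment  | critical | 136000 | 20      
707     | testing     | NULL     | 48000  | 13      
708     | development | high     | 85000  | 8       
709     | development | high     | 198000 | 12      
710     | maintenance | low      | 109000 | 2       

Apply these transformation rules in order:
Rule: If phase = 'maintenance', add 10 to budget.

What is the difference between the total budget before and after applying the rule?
20

Step 1: Original sum of budget = 1132000
Step 2: 2 records have phase = 'maintenance'
Step 3: Each affected record changes by 10
Step 4: Total change = 2 × 10 = 20
Step 5: New sum = 1132000 + 20 = 1132020
Step 6: Difference = |1132020 - 1132000| = 20
        (Sum increased by 20)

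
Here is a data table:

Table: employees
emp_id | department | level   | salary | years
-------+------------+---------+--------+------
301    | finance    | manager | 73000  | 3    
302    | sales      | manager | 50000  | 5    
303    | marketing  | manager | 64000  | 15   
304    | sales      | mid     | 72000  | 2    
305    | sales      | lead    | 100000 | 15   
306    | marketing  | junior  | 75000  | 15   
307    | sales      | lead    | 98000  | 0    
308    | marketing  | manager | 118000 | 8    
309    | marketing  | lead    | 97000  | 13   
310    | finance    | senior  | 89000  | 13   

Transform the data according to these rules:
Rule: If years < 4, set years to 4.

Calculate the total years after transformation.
96

Step 1: 3 records have years < 4
Step 2: These records originally summed to 5
Step 3: After setting to minimum: 3 × 4 = 12
Step 4: Unaffected records sum: 84
Step 5: Final sum = 12 + 84 = 96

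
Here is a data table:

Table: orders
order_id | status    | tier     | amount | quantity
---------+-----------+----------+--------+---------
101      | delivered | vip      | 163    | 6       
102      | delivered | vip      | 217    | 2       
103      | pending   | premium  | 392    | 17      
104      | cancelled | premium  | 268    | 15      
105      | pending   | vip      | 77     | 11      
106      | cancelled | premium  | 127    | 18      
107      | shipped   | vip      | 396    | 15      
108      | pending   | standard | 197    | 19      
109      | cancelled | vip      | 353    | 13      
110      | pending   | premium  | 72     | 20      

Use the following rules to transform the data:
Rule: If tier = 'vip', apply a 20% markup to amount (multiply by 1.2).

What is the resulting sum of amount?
2503.2

Step 1: Records with tier = 'vip' have total amount = 1206
Step 2: Apply multiplier: 1206 × 1.2 = 1447.2
Step 3: Other records total: 1056
Step 4: Final sum = 1447.2 + 1056 = 2503.2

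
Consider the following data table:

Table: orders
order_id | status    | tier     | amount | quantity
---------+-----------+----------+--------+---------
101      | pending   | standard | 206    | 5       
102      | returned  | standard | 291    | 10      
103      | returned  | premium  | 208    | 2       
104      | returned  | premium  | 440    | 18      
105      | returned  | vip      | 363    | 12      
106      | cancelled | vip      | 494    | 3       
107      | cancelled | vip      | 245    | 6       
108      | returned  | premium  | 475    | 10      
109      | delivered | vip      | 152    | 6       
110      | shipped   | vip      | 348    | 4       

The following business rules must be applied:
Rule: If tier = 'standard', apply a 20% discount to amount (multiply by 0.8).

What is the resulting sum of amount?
3122.6

Step 1: Records with tier = 'standard' have total amount = 497
Step 2: Apply multiplier: 497 × 0.8 = 397.6
Step 3: Other records total: 2725
Step 4: Final sum = 397.6 + 2725 = 3122.6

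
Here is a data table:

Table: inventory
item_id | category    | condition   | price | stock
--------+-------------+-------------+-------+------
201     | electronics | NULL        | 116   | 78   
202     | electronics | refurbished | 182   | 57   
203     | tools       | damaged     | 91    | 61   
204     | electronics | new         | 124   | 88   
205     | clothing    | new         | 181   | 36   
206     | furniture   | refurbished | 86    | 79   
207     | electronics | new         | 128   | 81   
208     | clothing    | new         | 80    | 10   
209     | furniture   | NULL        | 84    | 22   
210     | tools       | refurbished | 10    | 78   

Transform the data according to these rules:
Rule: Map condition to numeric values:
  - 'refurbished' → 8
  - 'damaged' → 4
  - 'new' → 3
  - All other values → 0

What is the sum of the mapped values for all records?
40

Step 1: Apply mapping to each record
Step 2: Count by status:
  'refurbished': 3 records × 8 = 24
  'damaged': 1 records × 4 = 4
  'new': 4 records × 3 = 12
Step 3: Sum all mapped values = 40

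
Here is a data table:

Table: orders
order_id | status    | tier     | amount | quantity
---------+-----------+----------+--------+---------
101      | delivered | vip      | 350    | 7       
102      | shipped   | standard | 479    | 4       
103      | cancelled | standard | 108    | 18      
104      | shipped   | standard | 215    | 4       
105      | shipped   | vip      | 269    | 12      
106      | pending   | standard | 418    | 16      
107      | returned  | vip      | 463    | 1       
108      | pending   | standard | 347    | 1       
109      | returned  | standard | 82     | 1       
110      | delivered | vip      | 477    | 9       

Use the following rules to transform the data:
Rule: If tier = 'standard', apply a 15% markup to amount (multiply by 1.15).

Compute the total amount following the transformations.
3455.35

Step 1: Records with tier = 'standard' have total amount = 1649
Step 2: Apply multiplier: 1649 × 1.15 = 1896.35
Step 3: Other records total: 1559
Step 4: Final sum = 1896.35 + 1559 = 3455.35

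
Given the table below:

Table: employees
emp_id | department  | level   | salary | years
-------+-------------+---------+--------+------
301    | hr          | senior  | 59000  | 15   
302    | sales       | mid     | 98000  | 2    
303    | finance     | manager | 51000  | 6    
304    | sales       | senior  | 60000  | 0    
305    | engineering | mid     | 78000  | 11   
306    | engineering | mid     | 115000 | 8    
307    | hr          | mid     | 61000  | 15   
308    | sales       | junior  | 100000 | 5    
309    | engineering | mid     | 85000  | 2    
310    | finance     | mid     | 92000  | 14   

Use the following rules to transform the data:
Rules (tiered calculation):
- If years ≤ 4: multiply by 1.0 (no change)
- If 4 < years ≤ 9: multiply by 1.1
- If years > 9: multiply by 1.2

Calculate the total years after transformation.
90.9

Step 1: Tier 1 (years ≤ 4): 3 records, sum = 4 × 1.0 = 4.0
Step 2: Tier 2 (4 < years ≤ 9): 3 records, sum = 19 × 1.1 = 20.9
Step 3: Tier 3 (years > 9): 4 records, sum = 55 × 1.2 = 66.0
Step 4: Final sum = 4.0 + 20.9 + 66.0 = 90.9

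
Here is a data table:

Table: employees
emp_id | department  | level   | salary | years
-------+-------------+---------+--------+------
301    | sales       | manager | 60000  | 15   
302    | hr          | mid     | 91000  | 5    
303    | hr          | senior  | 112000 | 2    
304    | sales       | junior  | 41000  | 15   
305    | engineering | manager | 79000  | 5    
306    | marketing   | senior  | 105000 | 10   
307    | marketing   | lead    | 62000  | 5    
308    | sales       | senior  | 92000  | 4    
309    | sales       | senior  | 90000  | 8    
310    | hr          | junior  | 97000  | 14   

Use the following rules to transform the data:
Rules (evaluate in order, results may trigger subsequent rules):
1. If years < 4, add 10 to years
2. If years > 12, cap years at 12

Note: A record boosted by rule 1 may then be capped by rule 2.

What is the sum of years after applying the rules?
85

Step 1: Apply rule 1 to records with years < 4
  - 1 records get bonus of 10
  - Of these, 0 records then exceed 12 and get capped
Step 2: Apply rule 2 to records with years > 12
  - 3 records (original) are capped
Step 3: Calculate final sum = 85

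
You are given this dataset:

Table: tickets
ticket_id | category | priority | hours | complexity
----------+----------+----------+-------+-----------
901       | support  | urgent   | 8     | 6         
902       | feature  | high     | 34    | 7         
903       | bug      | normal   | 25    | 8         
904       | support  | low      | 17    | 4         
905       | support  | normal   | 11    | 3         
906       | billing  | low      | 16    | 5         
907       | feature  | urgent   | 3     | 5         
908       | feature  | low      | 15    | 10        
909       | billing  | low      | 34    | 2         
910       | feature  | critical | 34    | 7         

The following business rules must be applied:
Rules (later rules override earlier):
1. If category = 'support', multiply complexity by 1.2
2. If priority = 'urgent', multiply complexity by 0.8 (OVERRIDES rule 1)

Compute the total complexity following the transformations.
56.2

Step 1: Rule 2 takes priority for records with priority = 'urgent'
  - 2 records: 11 × 0.8 = 8.8
Step 2: Rule 1 applies to remaining records with category = 'support'
  - 2 records: 7 × 1.2 = 8.4
Step 3: Other records unchanged: 39
Step 4: Final sum = 8.8 + 8.4 + 39 = 56.2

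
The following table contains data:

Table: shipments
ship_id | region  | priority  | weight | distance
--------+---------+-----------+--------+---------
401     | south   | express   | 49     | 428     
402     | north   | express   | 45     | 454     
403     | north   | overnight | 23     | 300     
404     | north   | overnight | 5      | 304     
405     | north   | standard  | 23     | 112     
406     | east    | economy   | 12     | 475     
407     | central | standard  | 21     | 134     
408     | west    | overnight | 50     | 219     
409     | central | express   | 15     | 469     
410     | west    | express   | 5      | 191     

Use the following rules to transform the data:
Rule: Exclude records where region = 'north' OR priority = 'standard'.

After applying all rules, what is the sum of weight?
131

Step 1: Find records where region = 'north' OR priority = 'standard'
Step 2: 5 records match, summing to 117
Step 3: Original sum: 248
Step 4: Remaining sum = 248 - 117 = 131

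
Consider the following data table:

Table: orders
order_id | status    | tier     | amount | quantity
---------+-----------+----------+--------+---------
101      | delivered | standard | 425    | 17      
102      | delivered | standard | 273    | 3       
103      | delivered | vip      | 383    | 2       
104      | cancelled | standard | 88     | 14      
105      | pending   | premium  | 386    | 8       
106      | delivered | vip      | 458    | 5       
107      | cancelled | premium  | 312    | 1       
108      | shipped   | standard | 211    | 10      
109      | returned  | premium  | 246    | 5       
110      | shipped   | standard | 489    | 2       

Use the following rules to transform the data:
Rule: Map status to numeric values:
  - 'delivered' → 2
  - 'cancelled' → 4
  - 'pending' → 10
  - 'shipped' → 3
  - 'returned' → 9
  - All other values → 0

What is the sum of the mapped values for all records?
41

Step 1: Apply mapping to each record
Step 2: Count by status:
  'delivered': 4 records × 2 = 8
  'cancelled': 2 records × 4 = 8
  'pending': 1 records × 10 = 10
  'shipped': 2 records × 3 = 6
  'returned': 1 records × 9 = 9
Step 3: Sum all mapped values = 41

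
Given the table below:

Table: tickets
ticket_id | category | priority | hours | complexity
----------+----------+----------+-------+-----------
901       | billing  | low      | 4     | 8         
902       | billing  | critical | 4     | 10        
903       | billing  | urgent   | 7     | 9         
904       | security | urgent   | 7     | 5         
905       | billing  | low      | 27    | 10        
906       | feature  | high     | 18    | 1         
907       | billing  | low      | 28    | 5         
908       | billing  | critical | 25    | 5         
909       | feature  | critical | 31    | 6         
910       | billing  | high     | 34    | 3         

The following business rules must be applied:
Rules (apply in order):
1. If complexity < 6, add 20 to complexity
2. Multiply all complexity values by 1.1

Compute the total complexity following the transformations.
178.2

Step 1: Apply Rule 1 - Add 20 to records with complexity < 6
  - 5 records affected: 19 + (5 × 20) = 119
  - Unaffected records: 43
  - Sum after Rule 1: 162
Step 2: Apply Rule 2 - Multiply all by 1.1
  - 162 × 1.1 = 178.2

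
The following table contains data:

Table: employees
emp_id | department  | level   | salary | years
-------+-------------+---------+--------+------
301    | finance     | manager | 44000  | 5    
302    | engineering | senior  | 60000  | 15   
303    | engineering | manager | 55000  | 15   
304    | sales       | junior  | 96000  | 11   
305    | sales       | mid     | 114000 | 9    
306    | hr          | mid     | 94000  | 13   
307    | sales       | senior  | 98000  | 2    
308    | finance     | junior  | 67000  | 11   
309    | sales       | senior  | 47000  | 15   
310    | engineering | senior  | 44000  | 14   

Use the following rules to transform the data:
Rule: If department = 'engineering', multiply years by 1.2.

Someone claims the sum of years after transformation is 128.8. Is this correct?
No, the correct result is 118.8.

Step 1: Calculate the correct sum after transformation
Step 2: Apply multiplier 1.2 to records where department = 'engineering'
Step 3: Correct result = 118.8
Step 4: Claimed result = 128.8
Step 5: 118.8 ≠ 128.8
Conclusion: The claimed result is incorrect. The correct answer is 118.8.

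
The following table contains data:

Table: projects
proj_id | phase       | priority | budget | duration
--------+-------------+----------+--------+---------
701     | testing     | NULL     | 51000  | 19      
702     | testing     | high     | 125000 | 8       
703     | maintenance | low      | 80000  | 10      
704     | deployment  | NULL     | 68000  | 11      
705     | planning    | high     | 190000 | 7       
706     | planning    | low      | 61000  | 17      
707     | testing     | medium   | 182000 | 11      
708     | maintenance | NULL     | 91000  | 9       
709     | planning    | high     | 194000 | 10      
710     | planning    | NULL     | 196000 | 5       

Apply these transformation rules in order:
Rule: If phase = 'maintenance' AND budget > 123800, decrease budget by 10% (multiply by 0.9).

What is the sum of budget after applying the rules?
1238000

Step 1: Find records where phase = 'maintenance' AND budget > 123800
Step 2: 0 records match, summing to 0
Step 3: After multiplier: 0 × 0.9 = 0.0
Step 4: Unaffected records sum: 1238000
Step 5: Final sum = 0.0 + 1238000 = 1238000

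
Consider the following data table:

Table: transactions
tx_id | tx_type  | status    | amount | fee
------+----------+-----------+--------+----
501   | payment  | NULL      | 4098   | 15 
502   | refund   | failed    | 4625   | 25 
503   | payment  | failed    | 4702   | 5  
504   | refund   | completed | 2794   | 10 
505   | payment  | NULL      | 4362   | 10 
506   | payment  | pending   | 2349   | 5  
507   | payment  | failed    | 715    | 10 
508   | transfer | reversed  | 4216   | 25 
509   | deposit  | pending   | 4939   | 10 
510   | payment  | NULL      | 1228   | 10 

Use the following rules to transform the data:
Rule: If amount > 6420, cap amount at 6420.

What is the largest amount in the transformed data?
4939

Step 1: Original maximum amount = 4939
Step 2: Check cap of 6420 against maximum
Step 3: No records exceed the cap (max 4939 <= cap 6420), so no capping applies
Step 4: Maximum after transformation = 4939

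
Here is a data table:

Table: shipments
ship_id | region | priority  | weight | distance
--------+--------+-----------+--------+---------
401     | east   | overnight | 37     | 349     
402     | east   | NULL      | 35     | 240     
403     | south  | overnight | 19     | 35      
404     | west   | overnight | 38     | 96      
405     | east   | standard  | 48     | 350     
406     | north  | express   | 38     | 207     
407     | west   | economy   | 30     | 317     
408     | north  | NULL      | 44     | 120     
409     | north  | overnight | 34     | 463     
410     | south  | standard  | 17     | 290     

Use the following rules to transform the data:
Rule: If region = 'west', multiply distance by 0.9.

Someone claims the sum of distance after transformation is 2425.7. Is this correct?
Yes, the result is correct.

Step 1: Calculate the correct sum after transformation
Step 2: Apply multiplier 0.9 to records where region = 'west'
Step 3: Correct result = 2425.7
Step 4: Claimed result = 2425.7
Step 5: 2425.7 = 2425.7 ✓
Conclusion: The claimed result is correct.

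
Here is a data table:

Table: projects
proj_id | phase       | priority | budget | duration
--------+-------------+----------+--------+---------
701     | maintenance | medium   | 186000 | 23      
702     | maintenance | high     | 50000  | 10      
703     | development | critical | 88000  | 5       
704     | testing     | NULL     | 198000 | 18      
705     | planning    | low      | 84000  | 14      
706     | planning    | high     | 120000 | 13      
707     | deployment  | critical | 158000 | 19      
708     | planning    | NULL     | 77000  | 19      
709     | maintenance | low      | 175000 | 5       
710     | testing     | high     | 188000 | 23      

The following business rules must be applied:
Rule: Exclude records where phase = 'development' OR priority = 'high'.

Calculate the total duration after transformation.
98

Step 1: Find records where phase = 'development' OR priority = 'high'
Step 2: 4 records match, summing to 51
Step 3: Original sum: 149
Step 4: Remaining sum = 149 - 51 = 98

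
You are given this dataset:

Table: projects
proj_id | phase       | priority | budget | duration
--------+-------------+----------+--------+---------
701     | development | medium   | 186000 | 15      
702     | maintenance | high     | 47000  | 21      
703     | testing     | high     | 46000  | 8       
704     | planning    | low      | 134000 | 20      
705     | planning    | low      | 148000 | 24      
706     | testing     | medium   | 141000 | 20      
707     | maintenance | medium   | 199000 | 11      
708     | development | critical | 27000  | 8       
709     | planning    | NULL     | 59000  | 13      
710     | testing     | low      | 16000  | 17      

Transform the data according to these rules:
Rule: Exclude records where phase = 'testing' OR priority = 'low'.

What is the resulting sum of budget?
518000

Step 1: Find records where phase = 'testing' OR priority = 'low'
Step 2: 5 records match, summing to 485000
Step 3: Original sum: 1003000
Step 4: Remaining sum = 1003000 - 485000 = 518000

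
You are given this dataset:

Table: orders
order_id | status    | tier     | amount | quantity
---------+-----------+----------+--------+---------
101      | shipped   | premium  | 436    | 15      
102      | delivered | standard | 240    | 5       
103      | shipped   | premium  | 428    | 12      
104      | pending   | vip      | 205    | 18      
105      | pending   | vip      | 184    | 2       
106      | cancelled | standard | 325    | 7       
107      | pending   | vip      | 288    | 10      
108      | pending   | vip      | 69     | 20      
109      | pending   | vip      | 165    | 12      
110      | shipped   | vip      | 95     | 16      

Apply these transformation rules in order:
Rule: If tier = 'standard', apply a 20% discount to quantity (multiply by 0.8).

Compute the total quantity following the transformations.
114.6

Step 1: Records with tier = 'standard' have total quantity = 12
Step 2: Apply multiplier: 12 × 0.8 = 9.6
Step 3: Other records total: 105
Step 4: Final sum = 9.6 + 105 = 114.6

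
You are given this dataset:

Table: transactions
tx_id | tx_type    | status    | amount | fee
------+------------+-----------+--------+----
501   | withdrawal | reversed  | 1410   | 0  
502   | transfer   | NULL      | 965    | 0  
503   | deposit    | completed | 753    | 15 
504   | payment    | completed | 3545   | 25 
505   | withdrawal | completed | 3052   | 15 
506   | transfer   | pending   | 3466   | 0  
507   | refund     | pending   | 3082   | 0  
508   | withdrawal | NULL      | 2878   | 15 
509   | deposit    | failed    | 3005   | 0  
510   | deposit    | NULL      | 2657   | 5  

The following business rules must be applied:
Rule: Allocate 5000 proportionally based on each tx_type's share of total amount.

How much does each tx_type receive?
deposit: 1292.67, payment: 714.34, refund: 621.05, transfer: 892.88, withdrawal: 1479.06

Step 1: Calculate total amount = 24813
Step 2: Calculate each tx_type's proportion:
  deposit: 6415/24813 = 25.85% → 1292.67
  payment: 3545/24813 = 14.29% → 714.34
  refund: 3082/24813 = 12.42% → 621.05
  transfer: 4431/24813 = 17.86% → 892.88
  withdrawal: 7340/24813 = 29.58% → 1479.06
Step 3: Verify: sum of allocations ≈ 5000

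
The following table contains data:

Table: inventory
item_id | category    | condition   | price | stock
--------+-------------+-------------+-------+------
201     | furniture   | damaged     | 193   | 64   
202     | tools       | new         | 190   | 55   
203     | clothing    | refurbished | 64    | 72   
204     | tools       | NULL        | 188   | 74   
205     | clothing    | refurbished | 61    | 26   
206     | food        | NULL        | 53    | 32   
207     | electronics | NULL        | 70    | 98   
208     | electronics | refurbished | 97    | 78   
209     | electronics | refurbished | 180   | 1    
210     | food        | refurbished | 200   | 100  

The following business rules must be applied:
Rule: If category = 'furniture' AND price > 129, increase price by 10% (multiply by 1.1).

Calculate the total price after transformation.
1315.3

Step 1: Find records where category = 'furniture' AND price > 129
Step 2: 1 records match, summing to 193
Step 3: After multiplier: 193 × 1.1 = 212.3
Step 4: Unaffected records sum: 1103
Step 5: Final sum = 212.3 + 1103 = 1315.3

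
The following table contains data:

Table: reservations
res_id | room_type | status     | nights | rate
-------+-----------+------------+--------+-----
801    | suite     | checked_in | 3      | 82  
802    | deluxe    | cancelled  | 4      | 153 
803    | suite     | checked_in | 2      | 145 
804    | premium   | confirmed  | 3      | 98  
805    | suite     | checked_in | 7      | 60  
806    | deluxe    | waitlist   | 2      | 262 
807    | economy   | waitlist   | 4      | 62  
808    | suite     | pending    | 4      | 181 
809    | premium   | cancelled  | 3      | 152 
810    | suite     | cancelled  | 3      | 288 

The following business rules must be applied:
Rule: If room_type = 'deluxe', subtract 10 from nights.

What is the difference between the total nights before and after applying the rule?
20

Step 1: Original sum of nights = 35
Step 2: 2 records have room_type = 'deluxe'
Step 3: Each affected record changes by -10
Step 4: Total change = 2 × -10 = -20
Step 5: New sum = 35 + -20 = 15
Step 6: Difference = |15 - 35| = 20
        (Sum decreased by 20)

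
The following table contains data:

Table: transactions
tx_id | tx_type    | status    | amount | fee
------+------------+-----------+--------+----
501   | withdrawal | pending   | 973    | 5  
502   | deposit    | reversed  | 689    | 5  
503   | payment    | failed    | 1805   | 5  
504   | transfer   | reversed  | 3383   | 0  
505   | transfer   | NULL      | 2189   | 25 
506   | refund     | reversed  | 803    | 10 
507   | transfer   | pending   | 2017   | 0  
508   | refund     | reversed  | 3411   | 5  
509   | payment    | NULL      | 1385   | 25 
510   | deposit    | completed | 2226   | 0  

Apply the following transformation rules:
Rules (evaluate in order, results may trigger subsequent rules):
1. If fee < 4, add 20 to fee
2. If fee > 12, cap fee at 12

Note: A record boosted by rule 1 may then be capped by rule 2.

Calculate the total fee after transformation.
90

Step 1: Apply rule 1 to records with fee < 4
  - 3 records get bonus of 20
  - Of these, 3 records then exceed 12 and get capped
Step 2: Apply rule 2 to records with fee > 12
  - 2 records (original) are capped
Step 3: Calculate final sum = 90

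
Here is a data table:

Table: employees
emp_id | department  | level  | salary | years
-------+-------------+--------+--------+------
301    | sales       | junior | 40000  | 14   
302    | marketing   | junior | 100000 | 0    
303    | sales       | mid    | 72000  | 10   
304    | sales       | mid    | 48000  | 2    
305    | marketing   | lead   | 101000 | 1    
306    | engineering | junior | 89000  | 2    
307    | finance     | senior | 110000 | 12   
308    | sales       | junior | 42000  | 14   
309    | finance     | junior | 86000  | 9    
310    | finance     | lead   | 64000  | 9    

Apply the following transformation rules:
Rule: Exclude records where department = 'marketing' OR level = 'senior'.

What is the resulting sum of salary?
441000

Step 1: Find records where department = 'marketing' OR level = 'senior'
Step 2: 3 records match, summing to 311000
Step 3: Original sum: 752000
Step 4: Remaining sum = 752000 - 311000 = 441000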